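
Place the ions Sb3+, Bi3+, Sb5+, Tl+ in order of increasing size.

Sb5+ < Sb3+ < Bi3+ < Tl+

First list Z and electron count for each: Sb5+ (Z=51, 46 e⁻), Sb3+ (Z=51, 48 e⁻), Bi3+ (Z=83, 80 e⁻), Tl+ (Z=81, 80 e⁻). Sb5+ < Sb3+ (same element, +5 vs +3); Sb3+ < Bi3+ (same group, 1 shell fewer); Bi3+ < Tl+ (isoelectronic, higher Z=83 is smaller).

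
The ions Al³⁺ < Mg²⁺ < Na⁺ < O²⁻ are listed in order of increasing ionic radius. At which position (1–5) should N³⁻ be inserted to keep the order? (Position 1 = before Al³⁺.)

5

These species are isoelectronic with 10 electrons. The only difference is the number of protons: Al³⁺ (Z=13), Mg²⁺ (Z=12), Na⁺ (Z=11), O²⁻ (Z=8), N³⁻ (Z=7). The strongest nuclear pull (Al³⁺) gives the smallest ion.
Putting N³⁻ in gives Al³⁺ < Mg²⁺ < Na⁺ < O²⁻ < N³⁻; it lands at slot 5.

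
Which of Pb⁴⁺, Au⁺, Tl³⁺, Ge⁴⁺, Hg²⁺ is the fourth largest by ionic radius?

Pb⁴⁺

Work out protons and electrons: Ge⁴⁺: 28 e⁻, Z=32, Pb⁴⁺: 78 e⁻, Z=82, Tl³⁺: 78 e⁻, Z=81, Hg²⁺: 78 e⁻, Z=80, Au⁺: 78 e⁻, Z=79. Ge⁴⁺ < Pb⁴⁺ (same group, period 4 vs 6); Pb⁴⁺ < Tl³⁺ (both 78 e⁻, Z=82>81); Tl³⁺ < Hg²⁺ (both 78 e⁻, Z=81>80); Hg²⁺ < Au⁺ (isoelectronic, higher Z=80 is smaller).
That gives Ge⁴⁺ < Pb⁴⁺ < Tl³⁺ < Hg²⁺ < Au⁺. From the largest end, number 4 is Pb⁴⁺.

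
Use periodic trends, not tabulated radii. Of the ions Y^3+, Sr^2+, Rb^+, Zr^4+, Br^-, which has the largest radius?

All of these have 36 electrons (isoelectronic). With the same electron cloud, the ion with the most protons pulls it in tightest. Nuclear charges: Zr^4+ (Z=40), Y^3+ (Z=39), Sr^2+ (Z=38), Rb^+ (Z=37), Br^- (Z=35). Highest Z is smallest.

Br^-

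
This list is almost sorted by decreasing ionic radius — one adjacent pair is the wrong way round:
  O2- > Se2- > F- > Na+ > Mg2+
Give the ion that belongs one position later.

The pair O2-, Se2- is the wrong way round — both in group 16 with the same charge; O2- (period 2) has the smaller radius. All other adjacent pairs agree with periodic trends, so O2- is the misplaced ion.

O2-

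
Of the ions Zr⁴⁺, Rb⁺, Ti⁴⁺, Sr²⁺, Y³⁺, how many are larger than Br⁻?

0

Tabulating Z and e⁻: Ti⁴⁺ has 18 e⁻ (Z=22), Zr⁴⁺ has 36 e⁻ (Z=40), Y³⁺ has 36 e⁻ (Z=39), Sr²⁺ has 36 e⁻ (Z=38), Rb⁺ has 36 e⁻ (Z=37), Br⁻ has 36 e⁻ (Z=35). Ti⁴⁺ < Zr⁴⁺ (same group, 1 shell fewer); Zr⁴⁺ < Y³⁺ (isoelectronic, higher Z=40 is smaller); Y³⁺ < Sr²⁺ (both 36 e⁻, Z=39>38); Sr²⁺ < Rb⁺ (isoelectronic, higher Z=38 is smaller); Rb⁺ < Br⁻ (both 36 e⁻, Z=37>35).
Ordering all of them (including Br⁻) by radius gives Ti⁴⁺ < Zr⁴⁺ < Y³⁺ < Sr²⁺ < Rb⁺ < Br⁻. Count: 0.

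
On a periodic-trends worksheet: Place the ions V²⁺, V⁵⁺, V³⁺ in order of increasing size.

V⁵⁺ < V³⁺ < V²⁺

These are all V ions. Removing more electrons (higher positive charge) pulls the remaining electrons in closer, so V⁵⁺ is smallest and V²⁺ is largest.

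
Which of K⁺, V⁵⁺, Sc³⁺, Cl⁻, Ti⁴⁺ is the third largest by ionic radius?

Sc³⁺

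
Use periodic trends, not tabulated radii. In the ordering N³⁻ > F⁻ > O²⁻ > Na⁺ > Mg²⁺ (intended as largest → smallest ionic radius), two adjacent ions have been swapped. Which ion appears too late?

Check each adjacent pair. F⁻ and O²⁻ are reversed: they are isoelectronic (10 e⁻) and F has more protons than O (9 vs 8), making F⁻ smaller. No other neighbouring pair contradicts the periodic trends, so O²⁻ is the ion listed too late.

O²⁻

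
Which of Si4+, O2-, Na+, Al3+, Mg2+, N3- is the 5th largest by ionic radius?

Al3+

All of these have 10 electrons (isoelectronic). With the same electron cloud, the ion with the most protons pulls it in tightest. Nuclear charges: Si4+ (Z=14), Al3+ (Z=13), Mg2+ (Z=12), Na+ (Z=11), O2- (Z=8), N3- (Z=7). Highest Z is smallest.
Full ascending order: Si4+ < Al3+ < Mg2+ < Na+ < O2- < N3-. Counting from the largest, position 5 is Al3+.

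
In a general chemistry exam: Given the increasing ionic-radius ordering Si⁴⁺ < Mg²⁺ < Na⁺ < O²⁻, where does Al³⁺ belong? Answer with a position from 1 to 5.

Each ion has 10 electrons. The ranking follows nuclear charge in reverse — greater Z gives a smaller radius. Si⁴⁺ (Z=14), Al³⁺ (Z=13), Mg²⁺ (Z=12), Na⁺ (Z=11), O²⁻ (Z=8).
Putting Al³⁺ in gives Si⁴⁺ < Al³⁺ < Mg²⁺ < Na⁺ < O²⁻; it lands at slot 2.

2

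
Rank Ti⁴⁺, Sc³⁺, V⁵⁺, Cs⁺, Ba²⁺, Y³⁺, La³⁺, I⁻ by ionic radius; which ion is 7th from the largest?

V⁵⁺ (Z=23, 18 e⁻), Ti⁴⁺ (Z=22, 18 e⁻), Sc³⁺ (Z=21, 18 e⁻), Y³⁺ (Z=39, 36 e⁻), La³⁺ (Z=57, 54 e⁻), Ba²⁺ (Z=56, 54 e⁻), Cs⁺ (Z=55, 54 e⁻), I⁻ (Z=53, 54 e⁻). V⁵⁺ < Ti⁴⁺ (isoelectronic, higher Z=23 is smaller); Ti⁴⁺ < Sc³⁺ (both 18 e⁻, Z=22>21); Sc³⁺ < Y³⁺ (same group, 1 shell fewer); Y³⁺ < La³⁺ (same group, 1 shell fewer); La³⁺ < Ba²⁺ (isoelectronic, higher Z=57 is smaller); Ba²⁺ < Cs⁺ (isoelectronic, higher Z=56 is smaller); Cs⁺ < I⁻ (isoelectronic, higher Z=55 is smaller).
Ordering: V⁵⁺ < Ti⁴⁺ < Sc³⁺ < Y³⁺ < La³⁺ < Ba²⁺ < Cs⁺ < I⁻. The 7th largest is Ti⁴⁺.

Ti⁴⁺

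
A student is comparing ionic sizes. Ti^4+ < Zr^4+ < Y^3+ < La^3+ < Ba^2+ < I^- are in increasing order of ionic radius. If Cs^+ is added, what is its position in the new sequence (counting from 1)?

6

Ti^4+ has 18 e⁻ (Z=22), Zr^4+ has 36 e⁻ (Z=40), Y^3+ has 36 e⁻ (Z=39), La^3+ has 54 e⁻ (Z=57), Ba^2+ has 54 e⁻ (Z=56), Cs^+ has 54 e⁻ (Z=55), I^- has 54 e⁻ (Z=53). Ti^4+ < Zr^4+ (same group, 1 shell fewer); Zr^4+ < Y^3+ (isoelectronic, higher Z=40 is smaller); Y^3+ < La^3+ (same group, period 5 vs 6); La^3+ < Ba^2+ (both 54 e⁻, Z=57>56); Ba^2+ < Cs^+ (both 54 e⁻, Z=56>55); Cs^+ < I^- (both 54 e⁻, Z=55>53).
The complete sequence is Ti^4+ < Zr^4+ < Y^3+ < La^3+ < Ba^2+ < Cs^+ < I^-. Cs^+ sits at position 6.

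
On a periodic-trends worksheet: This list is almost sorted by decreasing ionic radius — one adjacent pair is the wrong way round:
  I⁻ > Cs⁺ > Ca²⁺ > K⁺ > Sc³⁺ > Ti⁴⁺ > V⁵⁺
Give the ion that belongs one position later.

Scanning neighbour by neighbour, only Ca²⁺/K⁺ violates a trend: they are isoelectronic (18 e⁻) and Ca has more protons than K (20 vs 19), making Ca²⁺ smaller. That makes Ca²⁺ the one sitting a position early relative to where it belongs.

Ca²⁺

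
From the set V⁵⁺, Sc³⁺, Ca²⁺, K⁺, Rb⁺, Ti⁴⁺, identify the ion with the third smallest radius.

Tabulating Z and e⁻: V⁵⁺ has 18 e⁻ (Z=23), Ti⁴⁺ has 18 e⁻ (Z=22), Sc³⁺ has 18 e⁻ (Z=21), Ca²⁺ has 18 e⁻ (Z=20), K⁺ has 18 e⁻ (Z=19), Rb⁺ has 36 e⁻ (Z=37). V⁵⁺ < Ti⁴⁺ (both 18 e⁻, Z=23>22); Ti⁴⁺ < Sc³⁺ (both 18 e⁻, Z=22>21); Sc³⁺ < Ca²⁺ (isoelectronic, higher Z=21 is smaller); Ca²⁺ < K⁺ (isoelectronic, higher Z=20 is smaller); K⁺ < Rb⁺ (same group, 1 shell fewer).
That gives V⁵⁺ < Ti⁴⁺ < Sc³⁺ < Ca²⁺ < K⁺ < Rb⁺. From the smallest end, number 3 is Sc³⁺.

Sc³⁺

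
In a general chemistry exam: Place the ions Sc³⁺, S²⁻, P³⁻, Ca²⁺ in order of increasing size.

Sc³⁺ < Ca²⁺ < S²⁻ < P³⁻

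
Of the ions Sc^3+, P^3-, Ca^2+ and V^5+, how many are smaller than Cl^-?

These species are isoelectronic with 18 electrons. The only difference is the number of protons: V^5+ (Z=23), Sc^3+ (Z=21), Ca^2+ (Z=20), Cl^- (Z=17), P^3- (Z=15). The strongest nuclear pull (V^5+) gives the smallest ion.
Ordering all of them (including Cl^-) by radius gives V^5+ < Sc^3+ < Ca^2+ < Cl^- < P^3-. So 3 are smaller.

3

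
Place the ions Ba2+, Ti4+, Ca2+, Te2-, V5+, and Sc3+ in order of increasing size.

Electron counts and nuclear charges: V5+: 18 e⁻, Z=23, Ti4+: 18 e⁻, Z=22, Sc3+: 18 e⁻, Z=21, Ca2+: 18 e⁻, Z=20, Ba2+: 54 e⁻, Z=56, Te2-: 54 e⁻, Z=52. V5+ < Ti4+ (both 18 e⁻, Z=23>22); Ti4+ < Sc3+ (isoelectronic, higher Z=22 is smaller); Sc3+ < Ca2+ (both 18 e⁻, Z=21>20); Ca2+ < Ba2+ (same group, period 4 vs 6); Ba2+ < Te2- (both 54 e⁻, Z=56>52).

V5+ < Ti4+ < Sc3+ < Ca2+ < Ba2+ < Te2-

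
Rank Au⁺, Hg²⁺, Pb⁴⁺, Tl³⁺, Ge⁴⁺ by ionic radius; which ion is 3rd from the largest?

Electron counts and nuclear charges: Ge⁴⁺ has 28 e⁻ (Z=32), Pb⁴⁺ has 78 e⁻ (Z=82), Tl³⁺ has 78 e⁻ (Z=81), Hg²⁺ has 78 e⁻ (Z=80), Au⁺ has 78 e⁻ (Z=79). Ge⁴⁺ < Pb⁴⁺ (same group, 2 shells fewer); Pb⁴⁺ < Tl³⁺ (both 78 e⁻, Z=82>81); Tl³⁺ < Hg²⁺ (isoelectronic, higher Z=81 is smaller); Hg²⁺ < Au⁺ (isoelectronic, higher Z=80 is smaller).
That gives Ge⁴⁺ < Pb⁴⁺ < Tl³⁺ < Hg²⁺ < Au⁺. From the largest end, number 3 is Tl³⁺.

Tl³⁺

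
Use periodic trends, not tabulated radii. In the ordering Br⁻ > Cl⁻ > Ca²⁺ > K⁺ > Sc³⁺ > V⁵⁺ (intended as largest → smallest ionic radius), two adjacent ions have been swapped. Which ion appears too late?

The pair Ca²⁺, K⁺ is the wrong way round — they are isoelectronic (18 e⁻) and Ca has more protons than K (20 vs 19), making Ca²⁺ smaller. All other adjacent pairs agree with periodic trends, so K⁺ is the misplaced ion.

K⁺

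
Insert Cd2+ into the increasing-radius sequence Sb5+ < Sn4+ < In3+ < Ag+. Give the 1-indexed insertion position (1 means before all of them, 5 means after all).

4

All of these have 46 electrons (isoelectronic). With the same electron cloud, the ion with the most protons pulls it in tightest. Nuclear charges: Sb5+ (Z=51), Sn4+ (Z=50), In3+ (Z=49), Cd2+ (Z=48), Ag+ (Z=47). Highest Z is smallest.
The complete sequence is Sb5+ < Sn4+ < In3+ < Cd2+ < Ag+. Cd2+ sits at position 4.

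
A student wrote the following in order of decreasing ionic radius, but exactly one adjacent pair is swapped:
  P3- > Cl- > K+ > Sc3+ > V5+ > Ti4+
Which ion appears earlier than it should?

V5+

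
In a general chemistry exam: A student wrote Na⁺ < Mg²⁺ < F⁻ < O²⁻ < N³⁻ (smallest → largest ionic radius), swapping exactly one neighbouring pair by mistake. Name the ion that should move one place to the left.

Mg²⁺

Check each adjacent pair. Na⁺ and Mg²⁺ are reversed: Mg²⁺ and Na⁺ share 10 electrons; the higher nuclear charge on Mg (Z=12) contracts it more, so Mg²⁺ < Na⁺. No other neighbouring pair contradicts the periodic trends, so Mg²⁺ is the ion listed too late.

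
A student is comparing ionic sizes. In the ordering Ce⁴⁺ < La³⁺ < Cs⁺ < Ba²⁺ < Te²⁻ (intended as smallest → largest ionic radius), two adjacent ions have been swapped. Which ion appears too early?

Cs⁺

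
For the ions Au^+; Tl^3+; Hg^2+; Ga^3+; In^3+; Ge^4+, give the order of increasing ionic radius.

Ge^4+ < Ga^3+ < In^3+ < Tl^3+ < Hg^2+ < Au^+

Electron counts and nuclear charges: Ge^4+: 28 e⁻, Z=32, Ga^3+: 28 e⁻, Z=31, In^3+: 46 e⁻, Z=49, Tl^3+: 78 e⁻, Z=81, Hg^2+: 78 e⁻, Z=80, Au^+: 78 e⁻, Z=79. Ge^4+ < Ga^3+ (isoelectronic, higher Z=32 is smaller); Ga^3+ < In^3+ (same group, 1 shell fewer); In^3+ < Tl^3+ (same group, 1 shell fewer); Tl^3+ < Hg^2+ (isoelectronic, higher Z=81 is smaller); Hg^2+ < Au^+ (isoelectronic, higher Z=80 is smaller).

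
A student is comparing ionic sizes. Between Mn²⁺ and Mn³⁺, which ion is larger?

Mn²⁺

Same element, different charge: the more highly charged cation has fewer electrons and a greater effective nuclear charge per electron, making Mn³⁺ the smallest.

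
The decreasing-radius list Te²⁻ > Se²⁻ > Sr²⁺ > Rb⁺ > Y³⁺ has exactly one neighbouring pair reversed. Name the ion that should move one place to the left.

The pair Sr²⁺, Rb⁺ is the wrong way round — both have 36 electrons but Z(Sr)=38 > Z(Rb)=37, so Sr²⁺ should be the smaller of the two. All other adjacent pairs agree with periodic trends, so Rb⁺ is the misplaced ion.

Rb⁺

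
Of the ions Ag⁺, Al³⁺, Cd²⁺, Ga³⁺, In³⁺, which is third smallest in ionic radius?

Electron counts and nuclear charges: Al³⁺: 10 e⁻, Z=13, Ga³⁺: 28 e⁻, Z=31, In³⁺: 46 e⁻, Z=49, Cd²⁺: 46 e⁻, Z=48, Ag⁺: 46 e⁻, Z=47. Al³⁺ < Ga³⁺ (same group, 1 shell fewer); Ga³⁺ < In³⁺ (same group, period 4 vs 5); In³⁺ < Cd²⁺ (both 46 e⁻, Z=49>48); Cd²⁺ < Ag⁺ (isoelectronic, higher Z=48 is smaller).
So the order is Al³⁺ < Ga³⁺ < In³⁺ < Cd²⁺ < Ag⁺; the 3rd-smallest ion is In³⁺.

In³⁺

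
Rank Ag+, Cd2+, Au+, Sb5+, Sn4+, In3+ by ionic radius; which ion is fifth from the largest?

Sn4+

Sb5+ (Z=51, 46 e⁻), Sn4+ (Z=50, 46 e⁻), In3+ (Z=49, 46 e⁻), Cd2+ (Z=48, 46 e⁻), Ag+ (Z=47, 46 e⁻), Au+ (Z=79, 78 e⁻). Sb5+ < Sn4+ (both 46 e⁻, Z=51>50); Sn4+ < In3+ (both 46 e⁻, Z=50>49); In3+ < Cd2+ (both 46 e⁻, Z=49>48); Cd2+ < Ag+ (both 46 e⁻, Z=48>47); Ag+ < Au+ (same group, period 5 vs 6).
Full ascending order: Sb5+ < Sn4+ < In3+ < Cd2+ < Ag+ < Au+. Counting from the largest, position 5 is Sn4+.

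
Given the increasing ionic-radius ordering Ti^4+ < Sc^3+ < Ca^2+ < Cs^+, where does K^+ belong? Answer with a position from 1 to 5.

4

Ti^4+ (Z=22, 18 e⁻), Sc^3+ (Z=21, 18 e⁻), Ca^2+ (Z=20, 18 e⁻), K^+ (Z=19, 18 e⁻), Cs^+ (Z=55, 54 e⁻). Ti^4+ < Sc^3+ (both 18 e⁻, Z=22>21); Sc^3+ < Ca^2+ (both 18 e⁻, Z=21>20); Ca^2+ < K^+ (both 18 e⁻, Z=20>19); K^+ < Cs^+ (same group, period 4 vs 6).
The complete sequence is Ti^4+ < Sc^3+ < Ca^2+ < K^+ < Cs^+. K^+ sits at position 4.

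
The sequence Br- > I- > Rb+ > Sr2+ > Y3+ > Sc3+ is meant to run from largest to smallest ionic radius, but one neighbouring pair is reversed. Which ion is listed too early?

The pair Br-, I- is the wrong way round — Br- and I- are in one column with the same charge; the lighter period-4 ion has one fewer shell and is smaller. All other adjacent pairs agree with periodic trends, so Br- is the misplaced ion.

Br-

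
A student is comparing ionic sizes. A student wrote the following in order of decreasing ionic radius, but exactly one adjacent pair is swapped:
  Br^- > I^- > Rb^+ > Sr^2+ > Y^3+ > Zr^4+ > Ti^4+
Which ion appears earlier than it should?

Br^-

The pair Br^-, I^- is the wrong way round — same group and charge — period 4 sits above period 5, so Br^- is smaller. All other adjacent pairs agree with periodic trends, so Br^- is the misplaced ion.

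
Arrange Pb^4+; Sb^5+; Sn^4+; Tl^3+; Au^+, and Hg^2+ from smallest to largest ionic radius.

Sb^5+ < Sn^4+ < Pb^4+ < Tl^3+ < Hg^2+ < Au^+

First list Z and electron count for each: Sb^5+ has 46 e⁻ (Z=51), Sn^4+ has 46 e⁻ (Z=50), Pb^4+ has 78 e⁻ (Z=82), Tl^3+ has 78 e⁻ (Z=81), Hg^2+ has 78 e⁻ (Z=80), Au^+ has 78 e⁻ (Z=79). Sb^5+ < Sn^4+ (isoelectronic, higher Z=51 is smaller); Sn^4+ < Pb^4+ (same group, period 5 vs 6); Pb^4+ < Tl^3+ (isoelectronic, higher Z=82 is smaller); Tl^3+ < Hg^2+ (isoelectronic, higher Z=81 is smaller); Hg^2+ < Au^+ (both 78 e⁻, Z=80>79).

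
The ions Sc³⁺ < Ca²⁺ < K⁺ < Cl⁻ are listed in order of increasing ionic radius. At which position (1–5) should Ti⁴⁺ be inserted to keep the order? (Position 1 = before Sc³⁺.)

1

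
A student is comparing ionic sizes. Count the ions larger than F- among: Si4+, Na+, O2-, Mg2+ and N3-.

Isoelectronic series (10 e⁻ each). Size is set by nuclear charge: more protons means a smaller ion. Si4+ (Z=14), Mg2+ (Z=12), Na+ (Z=11), F- (Z=9), O2- (Z=8), N3- (Z=7).
Overall: Si4+ < Mg2+ < Na+ < F- < O2- < N3-. F- has 3 below it and 2 above. So 2 are larger.

2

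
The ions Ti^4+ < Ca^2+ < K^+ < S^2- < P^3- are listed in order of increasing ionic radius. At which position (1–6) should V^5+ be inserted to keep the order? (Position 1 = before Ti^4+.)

1

Isoelectronic series (18 e⁻ each). Size is set by nuclear charge: more protons means a smaller ion. V^5+ (Z=23), Ti^4+ (Z=22), Ca^2+ (Z=20), K^+ (Z=19), S^2- (Z=16), P^3- (Z=15).
Merged order: V^5+ < Ti^4+ < Ca^2+ < K^+ < S^2- < P^3- — V^5+ is number 1.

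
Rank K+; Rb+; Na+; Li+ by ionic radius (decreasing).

Same group, same charge. Going down the group adds an extra shell of electrons, so the ion gets larger: Li+ is highest in the group and smallest.

Rb+ > K+ > Na+ > Li+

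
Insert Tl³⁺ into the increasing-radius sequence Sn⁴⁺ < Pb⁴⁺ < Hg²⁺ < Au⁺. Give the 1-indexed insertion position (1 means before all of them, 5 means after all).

Sn⁴⁺ has 46 e⁻ (Z=50), Pb⁴⁺ has 78 e⁻ (Z=82), Tl³⁺ has 78 e⁻ (Z=81), Hg²⁺ has 78 e⁻ (Z=80), Au⁺ has 78 e⁻ (Z=79). Sn⁴⁺ < Pb⁴⁺ (same group, 1 shell fewer); Pb⁴⁺ < Tl³⁺ (isoelectronic, higher Z=82 is smaller); Tl³⁺ < Hg²⁺ (both 78 e⁻, Z=81>80); Hg²⁺ < Au⁺ (isoelectronic, higher Z=80 is smaller).
Merged order: Sn⁴⁺ < Pb⁴⁺ < Tl³⁺ < Hg²⁺ < Au⁺ — Tl³⁺ is number 3.

3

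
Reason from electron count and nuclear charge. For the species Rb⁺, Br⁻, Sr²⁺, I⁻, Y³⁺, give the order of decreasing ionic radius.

Y³⁺: 36 e⁻, Z=39, Sr²⁺: 36 e⁻, Z=38, Rb⁺: 36 e⁻, Z=37, Br⁻: 36 e⁻, Z=35, I⁻: 54 e⁻, Z=53. Y³⁺ < Sr²⁺ (isoelectronic, higher Z=39 is smaller); Sr²⁺ < Rb⁺ (both 36 e⁻, Z=38>37); Rb⁺ < Br⁻ (isoelectronic, higher Z=37 is smaller); Br⁻ < I⁻ (same group, period 4 vs 5).

I⁻ > Br⁻ > Rb⁺ > Sr²⁺ > Y³⁺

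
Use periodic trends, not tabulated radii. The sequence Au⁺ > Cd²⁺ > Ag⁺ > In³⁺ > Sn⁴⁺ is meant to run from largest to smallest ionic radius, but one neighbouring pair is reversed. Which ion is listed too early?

Check each adjacent pair. Cd²⁺ and Ag⁺ are reversed: Cd²⁺ and Ag⁺ share 46 electrons; the higher nuclear charge on Cd (Z=48) contracts it more, so Cd²⁺ < Ag⁺. No other neighbouring pair contradicts the periodic trends, so Cd²⁺ is the ion listed too early.

Cd²⁺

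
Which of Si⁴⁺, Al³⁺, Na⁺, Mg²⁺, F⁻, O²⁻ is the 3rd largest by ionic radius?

Na⁺

Each ion has 10 electrons. The ranking follows nuclear charge in reverse — greater Z gives a smaller radius. Si⁴⁺ (Z=14), Al³⁺ (Z=13), Mg²⁺ (Z=12), Na⁺ (Z=11), F⁻ (Z=9), O²⁻ (Z=8).
Full ascending order: Si⁴⁺ < Al³⁺ < Mg²⁺ < Na⁺ < F⁻ < O²⁻. Counting from the largest, position 3 is Na⁺.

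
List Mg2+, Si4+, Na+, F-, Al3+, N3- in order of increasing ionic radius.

Si4+ < Al3+ < Mg2+ < Na+ < F- < N3-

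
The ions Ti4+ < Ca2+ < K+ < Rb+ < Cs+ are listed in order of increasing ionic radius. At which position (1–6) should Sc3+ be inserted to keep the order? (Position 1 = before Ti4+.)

2

Electron counts and nuclear charges: Ti4+ has 18 e⁻ (Z=22), Sc3+ has 18 e⁻ (Z=21), Ca2+ has 18 e⁻ (Z=20), K+ has 18 e⁻ (Z=19), Rb+ has 36 e⁻ (Z=37), Cs+ has 54 e⁻ (Z=55). Ti4+ < Sc3+ (isoelectronic, higher Z=22 is smaller); Sc3+ < Ca2+ (both 18 e⁻, Z=21>20); Ca2+ < K+ (both 18 e⁻, Z=20>19); K+ < Rb+ (same group, 1 shell fewer); Rb+ < Cs+ (same group, period 5 vs 6).
With Sc3+ included the full order is Ti4+ < Sc3+ < Ca2+ < K+ < Rb+ < Cs+, so it takes position 2.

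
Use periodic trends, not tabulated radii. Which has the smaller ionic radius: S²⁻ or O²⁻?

O²⁻

These ions sit in one column with identical charge. Each step down the periodic table adds a principal shell, increasing the radius.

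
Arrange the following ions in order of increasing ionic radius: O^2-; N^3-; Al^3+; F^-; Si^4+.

Si^4+ < Al^3+ < F^- < O^2- < N^3-

Isoelectronic series (10 e⁻ each). Size is set by nuclear charge: more protons means a smaller ion. Si^4+ (Z=14), Al^3+ (Z=13), F^- (Z=9), O^2- (Z=8), N^3- (Z=7).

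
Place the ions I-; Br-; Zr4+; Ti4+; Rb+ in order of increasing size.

Ti4+: 18 e⁻, Z=22, Zr4+: 36 e⁻, Z=40, Rb+: 36 e⁻, Z=37, Br-: 36 e⁻, Z=35, I-: 54 e⁻, Z=53. Ti4+ < Zr4+ (same group, 1 shell fewer); Zr4+ < Rb+ (both 36 e⁻, Z=40>37); Rb+ < Br- (both 36 e⁻, Z=37>35); Br- < I- (same group, period 4 vs 5).

Ti4+ < Zr4+ < Rb+ < Br- < I-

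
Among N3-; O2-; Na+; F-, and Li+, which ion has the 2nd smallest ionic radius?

Na+

Li+ (Z=3, 2 e⁻), Na+ (Z=11, 10 e⁻), F- (Z=9, 10 e⁻), O2- (Z=8, 10 e⁻), N3- (Z=7, 10 e⁻). Li+ < Na+ (same group, 1 shell fewer); Na+ < F- (isoelectronic, higher Z=11 is smaller); F- < O2- (isoelectronic, higher Z=9 is smaller); O2- < N3- (both 10 e⁻, Z=8>7).
Full ascending order: Li+ < Na+ < F- < O2- < N3-. Counting from the smallest, position 2 is Na+.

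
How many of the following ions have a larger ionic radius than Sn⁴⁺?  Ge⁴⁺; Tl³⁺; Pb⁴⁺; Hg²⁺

3

Electron counts and nuclear charges: Ge⁴⁺: 28 e⁻, Z=32, Sn⁴⁺: 46 e⁻, Z=50, Pb⁴⁺: 78 e⁻, Z=82, Tl³⁺: 78 e⁻, Z=81, Hg²⁺: 78 e⁻, Z=80. Ge⁴⁺ < Sn⁴⁺ (same group, 1 shell fewer); Sn⁴⁺ < Pb⁴⁺ (same group, 1 shell fewer); Pb⁴⁺ < Tl³⁺ (both 78 e⁻, Z=82>81); Tl³⁺ < Hg²⁺ (both 78 e⁻, Z=81>80).
Ordering all of them (including Sn⁴⁺) by radius gives Ge⁴⁺ < Sn⁴⁺ < Pb⁴⁺ < Tl³⁺ < Hg²⁺. That's 3.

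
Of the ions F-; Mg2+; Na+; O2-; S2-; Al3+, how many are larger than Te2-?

0

Electron counts and nuclear charges: Al3+ (Z=13, 10 e⁻), Mg2+ (Z=12, 10 e⁻), Na+ (Z=11, 10 e⁻), F- (Z=9, 10 e⁻), O2- (Z=8, 10 e⁻), S2- (Z=16, 18 e⁻), Te2- (Z=52, 54 e⁻). Al3+ < Mg2+ (isoelectronic, higher Z=13 is smaller); Mg2+ < Na+ (both 10 e⁻, Z=12>11); Na+ < F- (both 10 e⁻, Z=11>9); F- < O2- (isoelectronic, higher Z=9 is smaller); O2- < S2- (same group, period 2 vs 3); S2- < Te2- (same group, period 3 vs 5).
Overall: Al3+ < Mg2+ < Na+ < F- < O2- < S2- < Te2-. Te2- has 6 below it and 0 above. So 0 are larger.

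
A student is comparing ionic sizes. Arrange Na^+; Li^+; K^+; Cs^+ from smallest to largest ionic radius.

These ions sit in one column with identical charge. Each step down the periodic table adds a principal shell, increasing the radius.

Li^+ < Na^+ < K^+ < Cs^+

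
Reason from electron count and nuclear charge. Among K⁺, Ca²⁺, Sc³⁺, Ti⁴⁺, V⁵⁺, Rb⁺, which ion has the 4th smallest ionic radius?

Work out protons and electrons: V⁵⁺ (Z=23, 18 e⁻), Ti⁴⁺ (Z=22, 18 e⁻), Sc³⁺ (Z=21, 18 e⁻), Ca²⁺ (Z=20, 18 e⁻), K⁺ (Z=19, 18 e⁻), Rb⁺ (Z=37, 36 e⁻). V⁵⁺ < Ti⁴⁺ (isoelectronic, higher Z=23 is smaller); Ti⁴⁺ < Sc³⁺ (isoelectronic, higher Z=22 is smaller); Sc³⁺ < Ca²⁺ (both 18 e⁻, Z=21>20); Ca²⁺ < K⁺ (isoelectronic, higher Z=20 is smaller); K⁺ < Rb⁺ (same group, 1 shell fewer).
That gives V⁵⁺ < Ti⁴⁺ < Sc³⁺ < Ca²⁺ < K⁺ < Rb⁺. From the smallest end, number 4 is Ca²⁺.

Ca²⁺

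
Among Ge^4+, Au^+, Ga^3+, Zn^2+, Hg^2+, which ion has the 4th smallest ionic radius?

Work out protons and electrons: Ge^4+: 28 e⁻, Z=32, Ga^3+: 28 e⁻, Z=31, Zn^2+: 28 e⁻, Z=30, Hg^2+: 78 e⁻, Z=80, Au^+: 78 e⁻, Z=79. Ge^4+ < Ga^3+ (both 28 e⁻, Z=32>31); Ga^3+ < Zn^2+ (isoelectronic, higher Z=31 is smaller); Zn^2+ < Hg^2+ (same group, period 4 vs 6); Hg^2+ < Au^+ (both 78 e⁻, Z=80>79).
So the order is Ge^4+ < Ga^3+ < Zn^2+ < Hg^2+ < Au^+; the 4th-smallest ion is Hg^2+.

Hg^2+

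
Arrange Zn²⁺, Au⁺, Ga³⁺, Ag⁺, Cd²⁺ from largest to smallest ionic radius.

Au⁺ > Ag⁺ > Cd²⁺ > Zn²⁺ > Ga³⁺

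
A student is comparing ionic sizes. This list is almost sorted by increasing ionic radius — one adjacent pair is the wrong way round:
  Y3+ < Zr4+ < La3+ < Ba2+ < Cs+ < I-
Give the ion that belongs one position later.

Check each adjacent pair. Y3+ and Zr4+ are reversed: they are isoelectronic (36 e⁻) and Zr has more protons than Y (40 vs 39), making Zr4+ smaller. No other neighbouring pair contradicts the periodic trends, so Y3+ is the ion listed too early.

Y3+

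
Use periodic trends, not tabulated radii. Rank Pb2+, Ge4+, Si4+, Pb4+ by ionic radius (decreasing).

Pb2+ > Pb4+ > Ge4+ > Si4+

Tabulating Z and e⁻: Si4+ (Z=14, 10 e⁻), Ge4+ (Z=32, 28 e⁻), Pb4+ (Z=82, 78 e⁻), Pb2+ (Z=82, 80 e⁻). Si4+ < Ge4+ (same group, 1 shell fewer); Ge4+ < Pb4+ (same group, 2 shells fewer); Pb4+ < Pb2+ (higher charge on the same element).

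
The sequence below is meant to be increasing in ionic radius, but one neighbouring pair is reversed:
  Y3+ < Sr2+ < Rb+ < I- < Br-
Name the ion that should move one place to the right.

The pair I-, Br- is the wrong way round — Br- and I- are in one column with the same charge; the lighter period-4 ion has one fewer shell and is smaller. All other adjacent pairs agree with periodic trends, so I- is the misplaced ion.

I-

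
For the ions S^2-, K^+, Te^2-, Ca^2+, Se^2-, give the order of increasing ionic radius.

Ca^2+ < K^+ < S^2- < Se^2- < Te^2-

Electron counts and nuclear charges: Ca^2+: 18 e⁻, Z=20, K^+: 18 e⁻, Z=19, S^2-: 18 e⁻, Z=16, Se^2-: 36 e⁻, Z=34, Te^2-: 54 e⁻, Z=52. Ca^2+ < K^+ (both 18 e⁻, Z=20>19); K^+ < S^2- (both 18 e⁻, Z=19>16); S^2- < Se^2- (same group, 1 shell fewer); Se^2- < Te^2- (same group, 1 shell fewer).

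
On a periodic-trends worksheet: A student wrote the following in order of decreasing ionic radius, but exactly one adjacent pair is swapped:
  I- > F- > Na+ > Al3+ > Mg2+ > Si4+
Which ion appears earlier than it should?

Al3+

Scanning neighbour by neighbour, only Al3+/Mg2+ violates a trend: Al3+ and Mg2+ share 10 electrons; the higher nuclear charge on Al (Z=13) contracts it more, so Al3+ < Mg2+. That makes Al3+ the one sitting a position early relative to where it belongs.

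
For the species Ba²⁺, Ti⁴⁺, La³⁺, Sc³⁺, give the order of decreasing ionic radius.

Electron counts and nuclear charges: Ti⁴⁺ has 18 e⁻ (Z=22), Sc³⁺ has 18 e⁻ (Z=21), La³⁺ has 54 e⁻ (Z=57), Ba²⁺ has 54 e⁻ (Z=56). Ti⁴⁺ < Sc³⁺ (both 18 e⁻, Z=22>21); Sc³⁺ < La³⁺ (same group, period 4 vs 6); La³⁺ < Ba²⁺ (isoelectronic, higher Z=57 is smaller).

Ba²⁺ > La³⁺ > Sc³⁺ > Ti⁴⁺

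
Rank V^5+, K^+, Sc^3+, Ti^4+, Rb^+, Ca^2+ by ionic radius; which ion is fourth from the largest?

Tabulating Z and e⁻: V^5+ (Z=23, 18 e⁻), Ti^4+ (Z=22, 18 e⁻), Sc^3+ (Z=21, 18 e⁻), Ca^2+ (Z=20, 18 e⁻), K^+ (Z=19, 18 e⁻), Rb^+ (Z=37, 36 e⁻). V^5+ < Ti^4+ (isoelectronic, higher Z=23 is smaller); Ti^4+ < Sc^3+ (both 18 e⁻, Z=22>21); Sc^3+ < Ca^2+ (isoelectronic, higher Z=21 is smaller); Ca^2+ < K^+ (isoelectronic, higher Z=20 is smaller); K^+ < Rb^+ (same group, 1 shell fewer).
So the order is V^5+ < Ti^4+ < Sc^3+ < Ca^2+ < K^+ < Rb^+; the 4th-largest ion is Sc^3+.

Sc^3+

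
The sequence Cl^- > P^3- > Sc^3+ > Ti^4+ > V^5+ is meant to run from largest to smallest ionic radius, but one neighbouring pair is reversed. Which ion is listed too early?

Cl^-

Scanning neighbour by neighbour, only Cl^-/P^3- violates a trend: both have 18 electrons but Z(Cl)=17 > Z(P)=15, so Cl^- should be the smaller of the two. That makes Cl^- the one sitting a position early relative to where it belongs.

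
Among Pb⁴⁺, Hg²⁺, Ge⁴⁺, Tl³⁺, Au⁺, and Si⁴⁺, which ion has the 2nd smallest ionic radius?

Ge⁴⁺

Electron counts and nuclear charges: Si⁴⁺ has 10 e⁻ (Z=14), Ge⁴⁺ has 28 e⁻ (Z=32), Pb⁴⁺ has 78 e⁻ (Z=82), Tl³⁺ has 78 e⁻ (Z=81), Hg²⁺ has 78 e⁻ (Z=80), Au⁺ has 78 e⁻ (Z=79). Si⁴⁺ < Ge⁴⁺ (same group, period 3 vs 4); Ge⁴⁺ < Pb⁴⁺ (same group, 2 shells fewer); Pb⁴⁺ < Tl³⁺ (isoelectronic, higher Z=82 is smaller); Tl³⁺ < Hg²⁺ (both 78 e⁻, Z=81>80); Hg²⁺ < Au⁺ (isoelectronic, higher Z=80 is smaller).
Full ascending order: Si⁴⁺ < Ge⁴⁺ < Pb⁴⁺ < Tl³⁺ < Hg²⁺ < Au⁺. Counting from the smallest, position 2 is Ge⁴⁺.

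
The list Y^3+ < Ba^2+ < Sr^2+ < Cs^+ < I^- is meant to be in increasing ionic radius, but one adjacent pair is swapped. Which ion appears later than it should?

Compare adjacent ions: both in group 2 with the same charge; Sr^2+ (period 5) has the smaller radius — yet in this increasing list Ba^2+ sits before Sr^2+. Nothing else is reversed, so Sr^2+ should move one place to the left.

Sr^2+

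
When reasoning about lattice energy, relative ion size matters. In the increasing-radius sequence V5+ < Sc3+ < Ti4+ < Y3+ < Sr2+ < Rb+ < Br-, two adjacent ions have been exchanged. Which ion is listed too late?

Scanning neighbour by neighbour, only Sc3+/Ti4+ violates a trend: Ti4+ and Sc3+ share 18 electrons; the higher nuclear charge on Ti (Z=22) contracts it more, so Ti4+ < Sc3+. That makes Ti4+ the one sitting a position late relative to where it belongs.

Ti4+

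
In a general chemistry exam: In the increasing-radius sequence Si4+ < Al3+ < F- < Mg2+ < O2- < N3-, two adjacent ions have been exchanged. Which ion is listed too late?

Mg2+

The pair F-, Mg2+ is the wrong way round — they are isoelectronic (10 e⁻) and Mg has more protons than F (12 vs 9), making Mg2+ smaller. All other adjacent pairs agree with periodic trends, so Mg2+ is the misplaced ion.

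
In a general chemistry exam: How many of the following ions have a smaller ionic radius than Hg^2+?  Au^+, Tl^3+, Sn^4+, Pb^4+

First list Z and electron count for each: Sn^4+: 46 e⁻, Z=50, Pb^4+: 78 e⁻, Z=82, Tl^3+: 78 e⁻, Z=81, Hg^2+: 78 e⁻, Z=80, Au^+: 78 e⁻, Z=79. Sn^4+ < Pb^4+ (same group, 1 shell fewer); Pb^4+ < Tl^3+ (isoelectronic, higher Z=82 is smaller); Tl^3+ < Hg^2+ (isoelectronic, higher Z=81 is smaller); Hg^2+ < Au^+ (isoelectronic, higher Z=80 is smaller).
Ordering all of them (including Hg^2+) by radius gives Sn^4+ < Pb^4+ < Tl^3+ < Hg^2+ < Au^+. Count: 3.

3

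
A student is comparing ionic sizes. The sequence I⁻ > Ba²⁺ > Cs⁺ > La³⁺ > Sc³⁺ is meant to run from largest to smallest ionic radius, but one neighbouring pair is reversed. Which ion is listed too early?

Compare adjacent ions: both have 54 electrons but Z(Ba)=56 > Z(Cs)=55, so Ba²⁺ should be the smaller of the two — yet in this decreasing list Ba²⁺ sits before Cs⁺. Nothing else is reversed, so Ba²⁺ should move one place to the right.

Ba²⁺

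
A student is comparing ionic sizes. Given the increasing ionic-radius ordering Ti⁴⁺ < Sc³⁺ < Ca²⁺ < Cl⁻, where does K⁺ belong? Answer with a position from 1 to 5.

These species are isoelectronic with 18 electrons. The only difference is the number of protons: Ti⁴⁺ (Z=22), Sc³⁺ (Z=21), Ca²⁺ (Z=20), K⁺ (Z=19), Cl⁻ (Z=17). The strongest nuclear pull (Ti⁴⁺) gives the smallest ion.
With K⁺ included the full order is Ti⁴⁺ < Sc³⁺ < Ca²⁺ < K⁺ < Cl⁻, so it takes position 4.

4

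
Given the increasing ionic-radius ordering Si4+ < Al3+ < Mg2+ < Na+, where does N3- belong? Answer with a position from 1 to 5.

5

Each ion has 10 electrons. The ranking follows nuclear charge in reverse — greater Z gives a smaller radius. Si4+ (Z=14), Al3+ (Z=13), Mg2+ (Z=12), Na+ (Z=11), N3- (Z=7).
Putting N3- in gives Si4+ < Al3+ < Mg2+ < Na+ < N3-; it lands at slot 5.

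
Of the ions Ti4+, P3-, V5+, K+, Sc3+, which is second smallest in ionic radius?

Isoelectronic series (18 e⁻ each). Size is set by nuclear charge: more protons means a smaller ion. V5+ (Z=23), Ti4+ (Z=22), Sc3+ (Z=21), K+ (Z=19), P3- (Z=15).
So the order is V5+ < Ti4+ < Sc3+ < K+ < P3-; the 2nd-smallest ion is Ti4+.

Ti4+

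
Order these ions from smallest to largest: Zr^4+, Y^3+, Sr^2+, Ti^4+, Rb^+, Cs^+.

Work out protons and electrons: Ti^4+: 18 e⁻, Z=22, Zr^4+: 36 e⁻, Z=40, Y^3+: 36 e⁻, Z=39, Sr^2+: 36 e⁻, Z=38, Rb^+: 36 e⁻, Z=37, Cs^+: 54 e⁻, Z=55. Ti^4+ < Zr^4+ (same group, 1 shell fewer); Zr^4+ < Y^3+ (isoelectronic, higher Z=40 is smaller); Y^3+ < Sr^2+ (isoelectronic, higher Z=39 is smaller); Sr^2+ < Rb^+ (isoelectronic, higher Z=38 is smaller); Rb^+ < Cs^+ (same group, 1 shell fewer).

Ti^4+ < Zr^4+ < Y^3+ < Sr^2+ < Rb^+ < Cs^+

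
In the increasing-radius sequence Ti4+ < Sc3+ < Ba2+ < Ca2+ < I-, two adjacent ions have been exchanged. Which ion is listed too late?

The pair Ba2+, Ca2+ is the wrong way round — both in group 2 with the same charge; Ca2+ (period 4) has the smaller radius. All other adjacent pairs agree with periodic trends, so Ca2+ is the misplaced ion.

Ca2+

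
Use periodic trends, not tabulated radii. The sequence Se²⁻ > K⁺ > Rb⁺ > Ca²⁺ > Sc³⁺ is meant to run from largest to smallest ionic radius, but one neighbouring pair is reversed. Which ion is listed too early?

K⁺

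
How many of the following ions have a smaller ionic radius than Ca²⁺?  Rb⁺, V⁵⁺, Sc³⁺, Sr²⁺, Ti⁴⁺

3

Work out protons and electrons: V⁵⁺ has 18 e⁻ (Z=23), Ti⁴⁺ has 18 e⁻ (Z=22), Sc³⁺ has 18 e⁻ (Z=21), Ca²⁺ has 18 e⁻ (Z=20), Sr²⁺ has 36 e⁻ (Z=38), Rb⁺ has 36 e⁻ (Z=37). V⁵⁺ < Ti⁴⁺ (isoelectronic, higher Z=23 is smaller); Ti⁴⁺ < Sc³⁺ (isoelectronic, higher Z=22 is smaller); Sc³⁺ < Ca²⁺ (both 18 e⁻, Z=21>20); Ca²⁺ < Sr²⁺ (same group, 1 shell fewer); Sr²⁺ < Rb⁺ (both 36 e⁻, Z=38>37).
Placing each against Ca²⁺: smaller — V⁵⁺, Ti⁴⁺, Sc³⁺; larger — Sr²⁺, Rb⁺. Count: 3.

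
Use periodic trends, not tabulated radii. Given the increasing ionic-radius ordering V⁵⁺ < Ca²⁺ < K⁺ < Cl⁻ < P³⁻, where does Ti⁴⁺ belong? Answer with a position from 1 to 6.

Isoelectronic series (18 e⁻ each). Size is set by nuclear charge: more protons means a smaller ion. V⁵⁺ (Z=23), Ti⁴⁺ (Z=22), Ca²⁺ (Z=20), K⁺ (Z=19), Cl⁻ (Z=17), P³⁻ (Z=15).
The complete sequence is V⁵⁺ < Ti⁴⁺ < Ca²⁺ < K⁺ < Cl⁻ < P³⁻. Ti⁴⁺ sits at position 2.

2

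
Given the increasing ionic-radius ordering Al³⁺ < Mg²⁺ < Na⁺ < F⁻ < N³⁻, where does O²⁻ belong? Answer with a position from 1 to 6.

Isoelectronic series (10 e⁻ each). Size is set by nuclear charge: more protons means a smaller ion. Al³⁺ (Z=13), Mg²⁺ (Z=12), Na⁺ (Z=11), F⁻ (Z=9), O²⁻ (Z=8), N³⁻ (Z=7).
Putting O²⁻ in gives Al³⁺ < Mg²⁺ < Na⁺ < F⁻ < O²⁻ < N³⁻; it lands at slot 5.

5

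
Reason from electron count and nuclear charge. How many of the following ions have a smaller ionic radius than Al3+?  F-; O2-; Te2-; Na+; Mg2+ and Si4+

First list Z and electron count for each: Si4+: 10 e⁻, Z=14, Al3+: 10 e⁻, Z=13, Mg2+: 10 e⁻, Z=12, Na+: 10 e⁻, Z=11, F-: 10 e⁻, Z=9, O2-: 10 e⁻, Z=8, Te2-: 54 e⁻, Z=52. Si4+ < Al3+ (isoelectronic, higher Z=14 is smaller); Al3+ < Mg2+ (both 10 e⁻, Z=13>12); Mg2+ < Na+ (both 10 e⁻, Z=12>11); Na+ < F- (both 10 e⁻, Z=11>9); F- < O2- (isoelectronic, higher Z=9 is smaller); O2- < Te2- (same group, 3 shells fewer).
Relative to Al3+, the ions that are smaller are Si4+. That's 1.

1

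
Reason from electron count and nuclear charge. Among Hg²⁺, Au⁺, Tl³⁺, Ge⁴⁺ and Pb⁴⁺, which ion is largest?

Au⁺

Electron counts and nuclear charges: Ge⁴⁺: 28 e⁻, Z=32, Pb⁴⁺: 78 e⁻, Z=82, Tl³⁺: 78 e⁻, Z=81, Hg²⁺: 78 e⁻, Z=80, Au⁺: 78 e⁻, Z=79. Ge⁴⁺ < Pb⁴⁺ (same group, 2 shells fewer); Pb⁴⁺ < Tl³⁺ (both 78 e⁻, Z=82>81); Tl³⁺ < Hg²⁺ (isoelectronic, higher Z=81 is smaller); Hg²⁺ < Au⁺ (isoelectronic, higher Z=80 is smaller).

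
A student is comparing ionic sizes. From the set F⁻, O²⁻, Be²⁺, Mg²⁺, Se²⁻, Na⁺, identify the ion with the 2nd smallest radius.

Electron counts and nuclear charges: Be²⁺ (Z=4, 2 e⁻), Mg²⁺ (Z=12, 10 e⁻), Na⁺ (Z=11, 10 e⁻), F⁻ (Z=9, 10 e⁻), O²⁻ (Z=8, 10 e⁻), Se²⁻ (Z=34, 36 e⁻). Be²⁺ < Mg²⁺ (same group, period 2 vs 3); Mg²⁺ < Na⁺ (both 10 e⁻, Z=12>11); Na⁺ < F⁻ (isoelectronic, higher Z=11 is smaller); F⁻ < O²⁻ (both 10 e⁻, Z=9>8); O²⁻ < Se²⁻ (same group, 2 shells fewer).
Full ascending order: Be²⁺ < Mg²⁺ < Na⁺ < F⁻ < O²⁻ < Se²⁻. Counting from the smallest, position 2 is Mg²⁺.

Mg²⁺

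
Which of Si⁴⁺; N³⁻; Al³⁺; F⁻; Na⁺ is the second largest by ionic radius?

F⁻

All of these have 10 electrons (isoelectronic). With the same electron cloud, the ion with the most protons pulls it in tightest. Nuclear charges: Si⁴⁺ (Z=14), Al³⁺ (Z=13), Na⁺ (Z=11), F⁻ (Z=9), N³⁻ (Z=7). Highest Z is smallest.
Ordering: Si⁴⁺ < Al³⁺ < Na⁺ < F⁻ < N³⁻. The second largest is F⁻.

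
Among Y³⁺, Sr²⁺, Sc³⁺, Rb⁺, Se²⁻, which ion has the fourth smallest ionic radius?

Rb⁺

Sc³⁺ has 18 e⁻ (Z=21), Y³⁺ has 36 e⁻ (Z=39), Sr²⁺ has 36 e⁻ (Z=38), Rb⁺ has 36 e⁻ (Z=37), Se²⁻ has 36 e⁻ (Z=34). Sc³⁺ < Y³⁺ (same group, 1 shell fewer); Y³⁺ < Sr²⁺ (isoelectronic, higher Z=39 is smaller); Sr²⁺ < Rb⁺ (isoelectronic, higher Z=38 is smaller); Rb⁺ < Se²⁻ (isoelectronic, higher Z=37 is smaller).
That gives Sc³⁺ < Y³⁺ < Sr²⁺ < Rb⁺ < Se²⁻. From the smallest end, number 4 is Rb⁺.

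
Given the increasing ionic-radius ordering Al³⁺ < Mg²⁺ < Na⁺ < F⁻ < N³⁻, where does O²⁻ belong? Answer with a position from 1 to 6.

Isoelectronic series (10 e⁻ each). Size is set by nuclear charge: more protons means a smaller ion. Al³⁺ (Z=13), Mg²⁺ (Z=12), Na⁺ (Z=11), F⁻ (Z=9), O²⁻ (Z=8), N³⁻ (Z=7).
The complete sequence is Al³⁺ < Mg²⁺ < Na⁺ < F⁻ < O²⁻ < N³⁻. O²⁻ sits at position 5.

5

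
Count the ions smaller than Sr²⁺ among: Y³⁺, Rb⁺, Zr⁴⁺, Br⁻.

2

These species are isoelectronic with 36 electrons. The only difference is the number of protons: Zr⁴⁺ (Z=40), Y³⁺ (Z=39), Sr²⁺ (Z=38), Rb⁺ (Z=37), Br⁻ (Z=35). The strongest nuclear pull (Zr⁴⁺) gives the smallest ion.
Ordering all of them (including Sr²⁺) by radius gives Zr⁴⁺ < Y³⁺ < Sr²⁺ < Rb⁺ < Br⁻. That's 2.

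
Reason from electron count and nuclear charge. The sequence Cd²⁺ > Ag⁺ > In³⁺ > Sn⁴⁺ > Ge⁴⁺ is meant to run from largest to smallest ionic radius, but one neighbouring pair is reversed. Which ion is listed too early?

Scanning neighbour by neighbour, only Cd²⁺/Ag⁺ violates a trend: both have 46 electrons but Z(Cd)=48 > Z(Ag)=47, so Cd²⁺ should be the smaller of the two. That makes Cd²⁺ the one sitting a position early relative to where it belongs.

Cd²⁺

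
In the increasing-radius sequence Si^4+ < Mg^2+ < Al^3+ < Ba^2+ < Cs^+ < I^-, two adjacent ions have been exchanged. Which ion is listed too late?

Al^3+

The pair Mg^2+, Al^3+ is the wrong way round — they are isoelectronic (10 e⁻) and Al has more protons than Mg (13 vs 12), making Al^3+ smaller. All other adjacent pairs agree with periodic trends, so Al^3+ is the misplaced ion.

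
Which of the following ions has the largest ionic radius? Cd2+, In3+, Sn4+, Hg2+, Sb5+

Hg2+

Electron counts and nuclear charges: Sb5+ has 46 e⁻ (Z=51), Sn4+ has 46 e⁻ (Z=50), In3+ has 46 e⁻ (Z=49), Cd2+ has 46 e⁻ (Z=48), Hg2+ has 78 e⁻ (Z=80). Sb5+ < Sn4+ (isoelectronic, higher Z=51 is smaller); Sn4+ < In3+ (both 46 e⁻, Z=50>49); In3+ < Cd2+ (both 46 e⁻, Z=49>48); Cd2+ < Hg2+ (same group, period 5 vs 6).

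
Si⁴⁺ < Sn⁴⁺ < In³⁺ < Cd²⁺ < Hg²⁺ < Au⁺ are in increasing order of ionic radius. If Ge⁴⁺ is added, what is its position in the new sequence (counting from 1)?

Electron counts and nuclear charges: Si⁴⁺ has 10 e⁻ (Z=14), Ge⁴⁺ has 28 e⁻ (Z=32), Sn⁴⁺ has 46 e⁻ (Z=50), In³⁺ has 46 e⁻ (Z=49), Cd²⁺ has 46 e⁻ (Z=48), Hg²⁺ has 78 e⁻ (Z=80), Au⁺ has 78 e⁻ (Z=79). Si⁴⁺ < Ge⁴⁺ (same group, period 3 vs 4); Ge⁴⁺ < Sn⁴⁺ (same group, period 4 vs 5); Sn⁴⁺ < In³⁺ (both 46 e⁻, Z=50>49); In³⁺ < Cd²⁺ (both 46 e⁻, Z=49>48); Cd²⁺ < Hg²⁺ (same group, period 5 vs 6); Hg²⁺ < Au⁺ (isoelectronic, higher Z=80 is smaller).
Merged order: Si⁴⁺ < Ge⁴⁺ < Sn⁴⁺ < In³⁺ < Cd²⁺ < Hg²⁺ < Au⁺ — Ge⁴⁺ is number 2.

2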